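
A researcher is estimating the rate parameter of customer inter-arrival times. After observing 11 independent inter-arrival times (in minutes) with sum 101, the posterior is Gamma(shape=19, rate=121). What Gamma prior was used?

Gamma(shape=8, rate=20)

Gamma–exponential conjugacy: posterior shape = α + n, posterior rate = β + Σtᵢ.
So α = 19 − 11 = 8 and β = 121 − 101 = 20.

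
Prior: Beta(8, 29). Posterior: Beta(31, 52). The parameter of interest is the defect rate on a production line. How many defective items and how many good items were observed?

23 defective items and 23 good items

Under Beta–binomial conjugacy the posterior parameters are (a+s, b+f).
Match parameters: s=31−8=23, f=52−29=23.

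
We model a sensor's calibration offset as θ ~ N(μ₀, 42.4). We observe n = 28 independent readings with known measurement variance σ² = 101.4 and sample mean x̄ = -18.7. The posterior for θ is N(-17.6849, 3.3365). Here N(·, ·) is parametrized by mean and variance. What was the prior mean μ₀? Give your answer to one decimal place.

μ₀ = -5.8

The posterior mean is a precision-weighted average: μ_n = (τ₀μ₀ + τ_data·x̄)/(τ₀+τ_data), with τ₀=1/σ₀² and τ_data=n/σ².
Here τ₀ = 1/42.4 = 0.023585 and τ_data = 28/101.4 = 0.276134, so τ_n = 0.299719.
Rearranging for μ₀: μ₀ = (μ_n·τ_n − τ_data·x̄)/τ₀ = (-17.6849·0.299719 − 0.276134·-18.7) / 0.023585 = -0.136795/0.023585 ≈ -5.8.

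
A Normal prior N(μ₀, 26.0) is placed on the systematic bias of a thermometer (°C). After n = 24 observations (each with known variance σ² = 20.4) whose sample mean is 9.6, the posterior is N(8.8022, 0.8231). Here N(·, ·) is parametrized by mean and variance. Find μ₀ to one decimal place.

μ₀ = -15.6

With known observation variance, the Normal–Normal posterior has precision τ_n = τ₀ + n/σ² and mean μ_n = (τ₀μ₀ + (n/σ²)x̄)/τ_n.
Here τ₀ = 1/26.0 = 0.038462 and τ_data = 24/20.4 = 1.176471, so τ_n = 1.214933.
Rearranging for μ₀: μ₀ = (μ_n·τ_n − τ_data·x̄)/τ₀ = (8.8022·1.214933 − 1.176471·9.6) / 0.038462 = -0.600038/0.038462 ≈ -15.6.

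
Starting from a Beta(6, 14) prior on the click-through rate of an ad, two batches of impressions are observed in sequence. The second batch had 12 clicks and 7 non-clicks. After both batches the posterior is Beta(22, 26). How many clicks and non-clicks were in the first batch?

4 clicks and 5 non-clicks

Sequential conjugate updates are equivalent to a single update on the pooled data, so total successes = posterior α − prior α and total failures = posterior β − prior β.
Total across both batches: 22−6=16 clicks, 26−14=12 non-clicks.
Subtract the second batch: 16−12=4 clicks and 12−7=5 non-clicks.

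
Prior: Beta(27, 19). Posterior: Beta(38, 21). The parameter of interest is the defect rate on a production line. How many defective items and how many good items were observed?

A Beta(α, β) prior with s successes and f failures in binomial data gives a Beta(α+s, β+f) posterior.
Match parameters: s=38−27=11, f=21−19=2.

11 defective items and 2 good items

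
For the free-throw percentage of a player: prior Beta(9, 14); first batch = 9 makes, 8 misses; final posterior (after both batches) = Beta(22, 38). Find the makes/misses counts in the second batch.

Because Beta–binomial updating is additive in the counts, the combined data contributed (α_post−α_prior, β_post−β_prior) successes and failures.
Total across both batches: 22−9=13 makes, 38−14=24 misses.
Subtract the first batch: 13−9=4 makes and 24−8=16 misses.

4 makes and 16 misses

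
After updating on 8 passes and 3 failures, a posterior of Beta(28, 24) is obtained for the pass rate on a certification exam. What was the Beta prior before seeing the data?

Beta(20, 21)

Beta is conjugate to the binomial likelihood: posterior = Beta(a+s, b+f).
So a = 28 − 8 = 20 and b = 24 − 3 = 21.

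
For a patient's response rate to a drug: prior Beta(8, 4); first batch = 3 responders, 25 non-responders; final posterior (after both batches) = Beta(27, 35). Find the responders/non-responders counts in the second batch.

Because Beta–binomial updating is additive in the counts, the combined data contributed (α_post−α_prior, β_post−β_prior) successes and failures.
Total across both batches: 27−8=19 responders, 35−4=31 non-responders.
Subtract the first batch: 19−3=16 responders and 31−25=6 non-responders.

16 responders and 6 non-responders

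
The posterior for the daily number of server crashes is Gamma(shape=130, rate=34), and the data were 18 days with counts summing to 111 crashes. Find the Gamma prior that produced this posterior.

A Gamma(α, β) prior (rate parametrization) on a Poisson rate with n observations summing to S gives posterior Gamma(α+S, β+n).
So α = 130 − 111 = 19 and β = 34 − 18 = 16.

Gamma(shape=19, rate=16)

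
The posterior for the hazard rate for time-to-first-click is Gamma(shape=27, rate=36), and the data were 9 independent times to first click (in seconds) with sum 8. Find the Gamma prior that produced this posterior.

Gamma(shape=18, rate=28)

For an exponential likelihood with a Gamma(α, β) prior on the rate, n observations with total T give posterior Gamma(α+n, β+T).
So α = 27 − 9 = 18 and β = 36 − 8 = 28.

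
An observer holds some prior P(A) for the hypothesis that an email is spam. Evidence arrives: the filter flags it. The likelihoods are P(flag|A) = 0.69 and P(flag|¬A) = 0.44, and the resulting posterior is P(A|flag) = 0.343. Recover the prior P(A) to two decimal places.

P(A) = 0.25

Bayes' rule in odds form gives O(A|E) = O(A)·[P(E|A)/P(E|¬A)], hence O(A) = O(A|E)/LR.
Posterior odds = 0.343/(1−0.343) = 0.5221. LR = 0.69/0.44 = 1.5682.
Prior odds = 0.5221/1.5682 = 0.3329, so P(A) = 0.3329/(1+0.3329) ≈ 0.25.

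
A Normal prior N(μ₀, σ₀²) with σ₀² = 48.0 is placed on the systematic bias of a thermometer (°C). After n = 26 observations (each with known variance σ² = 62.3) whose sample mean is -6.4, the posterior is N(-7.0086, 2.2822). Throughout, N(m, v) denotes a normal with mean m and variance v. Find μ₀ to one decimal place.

μ₀ = -19.2

The posterior mean is a precision-weighted average: μ_n = (τ₀μ₀ + τ_data·x̄)/(τ₀+τ_data), with τ₀=1/σ₀² and τ_data=n/σ².
Here τ₀ = 1/48.0 = 0.020833 and τ_data = 26/62.3 = 0.417335, so τ_n = 0.438168.
Rearranging for μ₀: μ₀ = (μ_n·τ_n − τ_data·x̄)/τ₀ = (-7.0086·0.438168 − 0.417335·-6.4) / 0.020833 = -0.400000/0.020833 ≈ -19.2.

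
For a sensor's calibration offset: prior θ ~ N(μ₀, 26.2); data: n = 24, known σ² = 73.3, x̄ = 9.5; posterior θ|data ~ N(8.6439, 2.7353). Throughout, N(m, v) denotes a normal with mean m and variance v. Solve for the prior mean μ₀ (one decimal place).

μ₀ = 1.3

The posterior mean is a precision-weighted average: μ_n = (τ₀μ₀ + τ_data·x̄)/(τ₀+τ_data), with τ₀=1/σ₀² and τ_data=n/σ².
Here τ₀ = 1/26.2 = 0.038168 and τ_data = 24/73.3 = 0.327422, so τ_n = 0.365590.
Rearranging for μ₀: μ₀ = (μ_n·τ_n − τ_data·x̄)/τ₀ = (8.6439·0.365590 − 0.327422·9.5) / 0.038168 = 0.049614/0.038168 ≈ 1.3.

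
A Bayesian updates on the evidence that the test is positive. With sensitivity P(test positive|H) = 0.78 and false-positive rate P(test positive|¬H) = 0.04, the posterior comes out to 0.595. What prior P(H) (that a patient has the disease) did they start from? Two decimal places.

P(H) = 0.07

In odds form, posterior odds = prior odds × likelihood ratio, so prior odds = posterior odds ÷ LR.
Posterior odds = 0.595/(1−0.595) = 1.4691. LR = 0.78/0.04 = 19.5000.
Prior odds = 1.4691/19.5000 = 0.0753, so P(H) = 0.0753/(1+0.0753) ≈ 0.07.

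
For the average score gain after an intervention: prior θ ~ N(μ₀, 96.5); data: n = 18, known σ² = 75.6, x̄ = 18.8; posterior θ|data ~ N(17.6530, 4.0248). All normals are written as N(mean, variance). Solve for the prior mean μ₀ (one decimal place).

With known observation variance, the Normal–Normal posterior has precision τ_n = τ₀ + n/σ² and mean μ_n = (τ₀μ₀ + (n/σ²)x̄)/τ_n.
Here τ₀ = 1/96.5 = 0.010363 and τ_data = 18/75.6 = 0.238095, so τ_n = 0.248458.
Rearranging for μ₀: μ₀ = (μ_n·τ_n − τ_data·x̄)/τ₀ = (17.6530·0.248458 − 0.238095·18.8) / 0.010363 = -0.090157/0.010363 ≈ -8.7.

μ₀ = -8.7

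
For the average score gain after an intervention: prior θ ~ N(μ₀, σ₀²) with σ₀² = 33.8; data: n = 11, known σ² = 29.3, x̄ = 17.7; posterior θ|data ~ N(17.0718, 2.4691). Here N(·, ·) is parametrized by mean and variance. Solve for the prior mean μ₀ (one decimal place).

μ₀ = 9.1

With known observation variance, the Normal–Normal posterior has precision τ_n = τ₀ + n/σ² and mean μ_n = (τ₀μ₀ + (n/σ²)x̄)/τ_n.
Here τ₀ = 1/33.8 = 0.029586 and τ_data = 11/29.3 = 0.375427, so τ_n = 0.405013.
Rearranging for μ₀: μ₀ = (μ_n·τ_n − τ_data·x̄)/τ₀ = (17.0718·0.405013 − 0.375427·17.7) / 0.029586 = 0.269243/0.029586 ≈ 9.1.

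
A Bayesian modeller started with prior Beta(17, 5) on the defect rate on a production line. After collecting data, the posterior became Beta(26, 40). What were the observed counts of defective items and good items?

9 defective items and 35 good items

Beta is conjugate to the binomial likelihood: posterior = Beta(α+s, β+f).
Match parameters: s=26−17=9, f=40−5=35.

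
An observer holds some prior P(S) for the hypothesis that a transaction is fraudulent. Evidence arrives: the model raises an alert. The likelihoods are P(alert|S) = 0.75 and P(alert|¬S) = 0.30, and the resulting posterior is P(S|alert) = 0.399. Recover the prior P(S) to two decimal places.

In odds form, posterior odds = prior odds × likelihood ratio, so prior odds = posterior odds ÷ LR.
Posterior odds = 0.399/(1−0.399) = 0.6639. LR = 0.75/0.30 = 2.5000.
Prior odds = 0.6639/2.5000 = 0.2656, so P(S) = 0.2656/(1+0.2656) ≈ 0.21.

P(S) = 0.21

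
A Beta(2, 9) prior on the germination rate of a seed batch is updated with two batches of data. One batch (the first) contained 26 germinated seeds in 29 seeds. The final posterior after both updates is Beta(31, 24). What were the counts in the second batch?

Because Beta–binomial updating is additive in the counts, the combined data contributed (α_post−α_prior, β_post−β_prior) successes and failures.
Total across both batches: 31−2=29 germinated seeds, 24−9=15 non-germinating seeds.
Subtract the first batch: 29−26=3 germinated seeds and 15−3=12 non-germinating seeds.

3 germinated seeds and 12 non-germinating seeds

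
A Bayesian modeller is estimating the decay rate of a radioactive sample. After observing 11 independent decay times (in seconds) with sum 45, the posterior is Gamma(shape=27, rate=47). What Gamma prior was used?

Gamma(shape=16, rate=2)

For an exponential likelihood with a Gamma(α, β) prior on the rate, n observations with total T give posterior Gamma(α+n, β+T).
So α = 27 − 11 = 16 and β = 47 − 45 = 2.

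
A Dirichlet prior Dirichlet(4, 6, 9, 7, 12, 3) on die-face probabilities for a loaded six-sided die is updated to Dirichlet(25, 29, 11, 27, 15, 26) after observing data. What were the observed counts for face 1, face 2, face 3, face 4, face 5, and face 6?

For a Dirichlet(α) prior with multinomial counts c, the posterior is Dirichlet(α + c) componentwise.
Counts are posterior − prior componentwise: 25−4=21, 29−6=23, 11−9=2, 27−7=20, 15−12=3, 26−3=23.

counts (21, 23, 2, 20, 3, 23)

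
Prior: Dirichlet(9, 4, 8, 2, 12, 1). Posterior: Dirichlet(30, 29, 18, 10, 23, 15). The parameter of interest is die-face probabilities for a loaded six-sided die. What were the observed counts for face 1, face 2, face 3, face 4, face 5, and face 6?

counts (21, 25, 10, 8, 11, 14)

For a Dirichlet(α) prior with multinomial counts c, the posterior is Dirichlet(α + c) componentwise.
Counts are posterior − prior componentwise: 30−9=21, 29−4=25, 18−8=10, 10−2=8, 23−12=11, 15−1=14.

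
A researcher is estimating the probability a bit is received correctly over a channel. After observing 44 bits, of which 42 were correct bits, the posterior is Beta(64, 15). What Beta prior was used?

Beta(22, 13)

Under Beta–binomial conjugacy the posterior parameters are (a+s, b+f).
Subtract the data counts: 64−42=22, 15−2=13.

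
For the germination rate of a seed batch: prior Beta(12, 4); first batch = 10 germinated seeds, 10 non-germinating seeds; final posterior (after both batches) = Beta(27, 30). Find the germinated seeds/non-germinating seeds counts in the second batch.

5 germinated seeds and 16 non-germinating seeds

Because Beta–binomial updating is additive in the counts, the combined data contributed (α_post−α_prior, β_post−β_prior) successes and failures.
Total across both batches: 27−12=15 germinated seeds, 30−4=26 non-germinating seeds.
Subtract the first batch: 15−10=5 germinated seeds and 26−10=16 non-germinating seeds.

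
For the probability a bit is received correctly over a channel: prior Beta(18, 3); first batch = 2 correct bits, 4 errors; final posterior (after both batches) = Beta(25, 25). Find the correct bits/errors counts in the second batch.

Sequential conjugate updates are equivalent to a single update on the pooled data, so total successes = posterior α − prior α and total failures = posterior β − prior β.
Total across both batches: 25−18=7 correct bits, 25−3=22 errors.
Subtract the first batch: 7−2=5 correct bits and 22−4=18 errors.

5 correct bits and 18 errors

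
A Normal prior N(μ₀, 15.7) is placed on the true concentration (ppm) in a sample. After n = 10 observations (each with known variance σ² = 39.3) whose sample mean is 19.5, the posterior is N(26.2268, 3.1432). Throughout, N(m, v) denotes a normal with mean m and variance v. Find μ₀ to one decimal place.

μ₀ = 53.1

With known observation variance, the Normal–Normal posterior has precision τ_n = τ₀ + n/σ² and mean μ_n = (τ₀μ₀ + (n/σ²)x̄)/τ_n.
Here τ₀ = 1/15.7 = 0.063694 and τ_data = 10/39.3 = 0.254453, so τ_n = 0.318147.
Rearranging for μ₀: μ₀ = (μ_n·τ_n − τ_data·x̄)/τ₀ = (26.2268·0.318147 − 0.254453·19.5) / 0.063694 = 3.382144/0.063694 ≈ 53.1.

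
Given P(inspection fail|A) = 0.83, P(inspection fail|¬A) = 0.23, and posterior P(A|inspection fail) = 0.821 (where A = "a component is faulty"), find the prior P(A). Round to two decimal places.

P(A) = 0.56

In odds form, posterior odds = prior odds × likelihood ratio, so prior odds = posterior odds ÷ LR.
Posterior odds = 0.821/(1−0.821) = 4.5866. LR = 0.83/0.23 = 3.6087.
Prior odds = 4.5866/3.6087 = 1.2710, so P(A) = 1.2710/(1+1.2710) ≈ 0.56.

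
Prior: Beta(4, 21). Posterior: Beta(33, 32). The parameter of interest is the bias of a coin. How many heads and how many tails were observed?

29 heads and 11 tails

A Beta(α, β) prior with s successes and f failures in binomial data gives a Beta(α+s, β+f) posterior.
Match parameters: s=33−4=29, f=32−21=11.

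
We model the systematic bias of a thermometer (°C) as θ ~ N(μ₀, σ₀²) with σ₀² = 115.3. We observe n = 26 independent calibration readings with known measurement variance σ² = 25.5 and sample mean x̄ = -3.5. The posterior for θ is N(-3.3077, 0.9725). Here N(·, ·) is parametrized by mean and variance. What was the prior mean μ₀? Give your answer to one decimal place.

With known observation variance, the Normal–Normal posterior has precision τ_n = τ₀ + n/σ² and mean μ_n = (τ₀μ₀ + (n/σ²)x̄)/τ_n.
Here τ₀ = 1/115.3 = 0.008673 and τ_data = 26/25.5 = 1.019608, so τ_n = 1.028281.
Rearranging for μ₀: μ₀ = (μ_n·τ_n − τ_data·x̄)/τ₀ = (-3.3077·1.028281 − 1.019608·-3.5) / 0.008673 = 0.167383/0.008673 ≈ 19.3.

μ₀ = 19.3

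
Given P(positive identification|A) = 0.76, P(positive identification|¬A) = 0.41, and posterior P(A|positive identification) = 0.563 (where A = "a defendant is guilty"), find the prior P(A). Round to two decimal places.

P(A) = 0.41

Bayes' rule in odds form gives O(A|E) = O(A)·[P(E|A)/P(E|¬A)], hence O(A) = O(A|E)/LR.
Posterior odds = 0.563/(1−0.563) = 1.2883. LR = 0.76/0.41 = 1.8537.
Prior odds = 1.2883/1.8537 = 0.6950, so P(A) = 0.6950/(1+0.6950) ≈ 0.41.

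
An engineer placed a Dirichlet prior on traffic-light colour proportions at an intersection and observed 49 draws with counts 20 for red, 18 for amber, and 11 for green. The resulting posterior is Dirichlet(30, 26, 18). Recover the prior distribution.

Dirichlet(10, 8, 7)

For a Dirichlet(α) prior with multinomial counts c, the posterior is Dirichlet(α + c) componentwise.
Subtract each count from the matching posterior parameter: 30−20=10, 26−18=8, 18−11=7.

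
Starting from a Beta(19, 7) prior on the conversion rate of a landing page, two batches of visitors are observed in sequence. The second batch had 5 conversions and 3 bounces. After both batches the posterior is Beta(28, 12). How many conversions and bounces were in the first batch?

Because Beta–binomial updating is additive in the counts, the combined data contributed (α_post−α_prior, β_post−β_prior) successes and failures.
Total across both batches: 28−19=9 conversions, 12−7=5 bounces.
Subtract the second batch: 9−5=4 conversions and 5−3=2 bounces.

4 conversions and 2 bounces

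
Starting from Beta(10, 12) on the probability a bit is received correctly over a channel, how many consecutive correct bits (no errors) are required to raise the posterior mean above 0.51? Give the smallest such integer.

k = 3

After k correct bits and 0 errors the posterior is Beta(10+k, 12), with mean (10+k)/(10+12+k).
Set (10+k)/(22+k) > 0.51 and solve: k > (0.51·22 − 10)/(1 − 0.51) = 2.490.
The smallest integer exceeding 2.490 is 3, and checking k=3: (13)/(25) = 0.5200 > 0.51.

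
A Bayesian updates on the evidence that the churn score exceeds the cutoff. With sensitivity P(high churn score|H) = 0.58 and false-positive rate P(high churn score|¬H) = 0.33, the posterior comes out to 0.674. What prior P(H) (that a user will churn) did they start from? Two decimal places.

P(H) = 0.54

In odds form, posterior odds = prior odds × likelihood ratio, so prior odds = posterior odds ÷ LR.
Posterior odds = 0.674/(1−0.674) = 2.0675. LR = 0.58/0.33 = 1.7576.
Prior odds = 2.0675/1.7576 = 1.1763, so P(H) = 1.1763/(1+1.1763) ≈ 0.54.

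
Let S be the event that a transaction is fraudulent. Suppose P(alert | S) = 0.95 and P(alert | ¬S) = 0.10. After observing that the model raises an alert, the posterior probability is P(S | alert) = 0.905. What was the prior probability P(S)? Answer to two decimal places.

Bayes' rule in odds form gives O(S|E) = O(S)·[P(E|S)/P(E|¬S)], hence O(S) = O(S|E)/LR.
Posterior odds = 0.905/(1−0.905) = 9.5263. LR = 0.95/0.10 = 9.5000.
Prior odds = 9.5263/9.5000 = 1.0028, so P(S) = 1.0028/(1+1.0028) ≈ 0.50.

P(S) = 0.50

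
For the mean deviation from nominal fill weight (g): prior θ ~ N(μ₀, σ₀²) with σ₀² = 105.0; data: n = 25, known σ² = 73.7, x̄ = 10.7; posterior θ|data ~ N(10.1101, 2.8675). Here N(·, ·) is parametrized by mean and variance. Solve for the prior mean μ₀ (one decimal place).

The posterior mean is a precision-weighted average: μ_n = (τ₀μ₀ + τ_data·x̄)/(τ₀+τ_data), with τ₀=1/σ₀² and τ_data=n/σ².
Here τ₀ = 1/105.0 = 0.009524 and τ_data = 25/73.7 = 0.339213, so τ_n = 0.348737.
Rearranging for μ₀: μ₀ = (μ_n·τ_n − τ_data·x̄)/τ₀ = (10.1101·0.348737 − 0.339213·10.7) / 0.009524 = -0.103813/0.009524 ≈ -10.9.

μ₀ = -10.9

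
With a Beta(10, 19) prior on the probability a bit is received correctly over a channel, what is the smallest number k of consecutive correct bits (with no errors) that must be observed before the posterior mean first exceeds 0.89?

k = 144

After k correct bits and 0 errors the posterior is Beta(10+k, 19), with mean (10+k)/(10+19+k).
Set (10+k)/(29+k) > 0.89 and solve: k > (0.89·29 − 10)/(1 − 0.89) = 143.727.
The smallest integer exceeding 143.727 is 144.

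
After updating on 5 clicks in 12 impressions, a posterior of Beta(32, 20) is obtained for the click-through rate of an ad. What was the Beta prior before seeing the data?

Beta(27, 13)

Beta is conjugate to the binomial likelihood: posterior = Beta(α+s, β+f).
Subtract the data counts: 32−5=27, 20−7=13.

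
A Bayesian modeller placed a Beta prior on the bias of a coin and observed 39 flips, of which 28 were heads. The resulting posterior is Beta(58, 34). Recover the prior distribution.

Under Beta–binomial conjugacy the posterior parameters are (α+s, β+f).
Subtract the data counts: 58−28=30, 34−11=23.

Beta(30, 23)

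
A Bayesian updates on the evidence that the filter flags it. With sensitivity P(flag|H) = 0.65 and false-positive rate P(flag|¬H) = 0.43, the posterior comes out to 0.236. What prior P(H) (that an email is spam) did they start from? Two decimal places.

P(H) = 0.17

Bayes' rule in odds form gives O(H|E) = O(H)·[P(E|H)/P(E|¬H)], hence O(H) = O(H|E)/LR.
Posterior odds = 0.236/(1−0.236) = 0.3089. LR = 0.65/0.43 = 1.5116.
Prior odds = 0.3089/1.5116 = 0.2044, so P(H) = 0.2044/(1+0.2044) ≈ 0.17.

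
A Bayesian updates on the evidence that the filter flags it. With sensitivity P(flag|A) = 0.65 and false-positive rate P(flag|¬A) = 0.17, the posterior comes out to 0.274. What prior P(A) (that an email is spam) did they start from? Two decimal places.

P(A) = 0.09

Bayes' rule in odds form gives O(A|E) = O(A)·[P(E|A)/P(E|¬A)], hence O(A) = O(A|E)/LR.
Posterior odds = 0.274/(1−0.274) = 0.3774. LR = 0.65/0.17 = 3.8235.
Prior odds = 0.3774/3.8235 = 0.0987, so P(A) = 0.0987/(1+0.0987) ≈ 0.09.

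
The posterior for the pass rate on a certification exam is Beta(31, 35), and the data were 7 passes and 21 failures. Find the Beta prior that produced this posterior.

Beta(24, 14)

Beta is conjugate to the binomial likelihood: posterior = Beta(a+s, b+f).
Subtract the data counts: 31−7=24, 35−21=14.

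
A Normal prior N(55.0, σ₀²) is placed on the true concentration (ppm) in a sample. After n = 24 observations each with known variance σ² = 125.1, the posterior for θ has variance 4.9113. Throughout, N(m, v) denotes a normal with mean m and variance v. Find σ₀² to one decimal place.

For the Normal–Normal model with known σ², precisions add: τ_n = τ₀ + n/σ².
So 1/σ₀² = 1/4.9113 − 24/125.1 = 0.203612 − 0.191847 = 0.011765.
Hence σ₀² = 1/0.011765 ≈ 85.0.

σ₀² = 85.0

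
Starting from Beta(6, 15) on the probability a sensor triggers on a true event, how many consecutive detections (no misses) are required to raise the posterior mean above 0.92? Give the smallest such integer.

After k detections and 0 misses the posterior is Beta(6+k, 15), with mean (6+k)/(6+15+k).
Set (6+k)/(21+k) > 0.92 and solve: k > (0.92·21 − 6)/(1 − 0.92) = 166.500.
The smallest integer exceeding 166.500 is 167.

k = 167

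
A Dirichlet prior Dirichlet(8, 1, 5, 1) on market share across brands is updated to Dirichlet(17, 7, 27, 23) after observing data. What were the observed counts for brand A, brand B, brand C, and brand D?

For a Dirichlet(α) prior with multinomial counts c, the posterior is Dirichlet(α + c) componentwise.
Counts are posterior − prior componentwise: 17−8=9, 7−1=6, 27−5=22, 23−1=22.

counts (9, 6, 22, 22)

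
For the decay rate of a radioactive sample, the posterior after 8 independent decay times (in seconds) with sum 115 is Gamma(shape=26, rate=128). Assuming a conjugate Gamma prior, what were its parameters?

Gamma(shape=18, rate=13)

For an exponential likelihood with a Gamma(α, β) prior on the rate, n observations with total T give posterior Gamma(α+n, β+T).
So α = 26 − 8 = 18 and β = 128 − 115 = 13.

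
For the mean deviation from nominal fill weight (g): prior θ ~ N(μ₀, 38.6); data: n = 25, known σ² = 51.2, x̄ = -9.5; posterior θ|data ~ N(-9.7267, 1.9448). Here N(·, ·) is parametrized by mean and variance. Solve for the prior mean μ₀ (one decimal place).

The posterior mean is a precision-weighted average: μ_n = (τ₀μ₀ + τ_data·x̄)/(τ₀+τ_data), with τ₀=1/σ₀² and τ_data=n/σ².
Here τ₀ = 1/38.6 = 0.025907 and τ_data = 25/51.2 = 0.488281, so τ_n = 0.514188.
Rearranging for μ₀: μ₀ = (μ_n·τ_n − τ_data·x̄)/τ₀ = (-9.7267·0.514188 − 0.488281·-9.5) / 0.025907 = -0.362683/0.025907 ≈ -14.0.

μ₀ = -14.0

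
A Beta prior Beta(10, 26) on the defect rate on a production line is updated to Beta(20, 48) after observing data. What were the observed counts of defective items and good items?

Beta is conjugate to the binomial likelihood: posterior = Beta(a+s, b+f).
Match parameters: s=20−10=10, f=48−26=22.

10 defective items and 22 good items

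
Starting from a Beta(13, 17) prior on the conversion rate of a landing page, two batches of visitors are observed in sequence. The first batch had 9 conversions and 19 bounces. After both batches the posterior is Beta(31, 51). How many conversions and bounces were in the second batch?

9 conversions and 15 bounces

Sequential conjugate updates are equivalent to a single update on the pooled data, so total successes = posterior α − prior α and total failures = posterior β − prior β.
Total across both batches: 31−13=18 conversions, 51−17=34 bounces.
Subtract the first batch: 18−9=9 conversions and 34−19=15 bounces.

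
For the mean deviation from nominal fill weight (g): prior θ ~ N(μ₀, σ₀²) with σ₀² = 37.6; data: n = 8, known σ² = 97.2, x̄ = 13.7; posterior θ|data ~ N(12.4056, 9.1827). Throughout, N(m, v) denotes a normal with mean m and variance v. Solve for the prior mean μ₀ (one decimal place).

The posterior mean is a precision-weighted average: μ_n = (τ₀μ₀ + τ_data·x̄)/(τ₀+τ_data), with τ₀=1/σ₀² and τ_data=n/σ².
Here τ₀ = 1/37.6 = 0.026596 and τ_data = 8/97.2 = 0.082305, so τ_n = 0.108901.
Rearranging for μ₀: μ₀ = (μ_n·τ_n − τ_data·x̄)/τ₀ = (12.4056·0.108901 − 0.082305·13.7) / 0.026596 = 0.223404/0.026596 ≈ 8.4.

μ₀ = 8.4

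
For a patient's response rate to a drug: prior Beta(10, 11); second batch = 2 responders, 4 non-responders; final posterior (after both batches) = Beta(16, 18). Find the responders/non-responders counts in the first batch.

4 responders and 3 non-responders

Sequential conjugate updates are equivalent to a single update on the pooled data, so total successes = posterior α − prior α and total failures = posterior β − prior β.
Total across both batches: 16−10=6 responders, 18−11=7 non-responders.
Subtract the second batch: 6−2=4 responders and 7−4=3 non-responders.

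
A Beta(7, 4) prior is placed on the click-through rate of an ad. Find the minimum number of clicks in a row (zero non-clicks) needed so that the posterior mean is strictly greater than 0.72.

After k clicks and 0 non-clicks the posterior is Beta(7+k, 4), with mean (7+k)/(7+4+k).
Set (7+k)/(11+k) > 0.72 and solve: k > (0.72·11 − 7)/(1 − 0.72) = 3.286.
The smallest integer exceeding 3.286 is 4.

k = 4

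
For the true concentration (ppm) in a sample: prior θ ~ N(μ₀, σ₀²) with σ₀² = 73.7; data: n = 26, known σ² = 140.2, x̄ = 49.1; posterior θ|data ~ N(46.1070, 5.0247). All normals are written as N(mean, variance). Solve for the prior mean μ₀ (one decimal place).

With known observation variance, the Normal–Normal posterior has precision τ_n = τ₀ + n/σ² and mean μ_n = (τ₀μ₀ + (n/σ²)x̄)/τ_n.
Here τ₀ = 1/73.7 = 0.013569 and τ_data = 26/140.2 = 0.185449, so τ_n = 0.199018.
Rearranging for μ₀: μ₀ = (μ_n·τ_n − τ_data·x̄)/τ₀ = (46.1070·0.199018 − 0.185449·49.1) / 0.013569 = 0.070577/0.013569 ≈ 5.2.

μ₀ = 5.2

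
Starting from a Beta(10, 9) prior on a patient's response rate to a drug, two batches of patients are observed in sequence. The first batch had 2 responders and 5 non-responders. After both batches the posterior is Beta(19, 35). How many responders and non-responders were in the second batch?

Because Beta–binomial updating is additive in the counts, the combined data contributed (α_post−α_prior, β_post−β_prior) successes and failures.
Total across both batches: 19−10=9 responders, 35−9=26 non-responders.
Subtract the first batch: 9−2=7 responders and 26−5=21 non-responders.

7 responders and 21 non-responders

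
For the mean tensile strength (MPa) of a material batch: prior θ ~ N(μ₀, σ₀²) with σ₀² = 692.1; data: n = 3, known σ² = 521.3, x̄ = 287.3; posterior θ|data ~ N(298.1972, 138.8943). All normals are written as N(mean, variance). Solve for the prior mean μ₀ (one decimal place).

μ₀ = 341.6

The posterior mean is a precision-weighted average: μ_n = (τ₀μ₀ + τ_data·x̄)/(τ₀+τ_data), with τ₀=1/σ₀² and τ_data=n/σ².
Here τ₀ = 1/692.1 = 0.001445 and τ_data = 3/521.3 = 0.005755, so τ_n = 0.007200.
Rearranging for μ₀: μ₀ = (μ_n·τ_n − τ_data·x̄)/τ₀ = (298.1972·0.007200 − 0.005755·287.3) / 0.001445 = 0.493608/0.001445 ≈ 341.6.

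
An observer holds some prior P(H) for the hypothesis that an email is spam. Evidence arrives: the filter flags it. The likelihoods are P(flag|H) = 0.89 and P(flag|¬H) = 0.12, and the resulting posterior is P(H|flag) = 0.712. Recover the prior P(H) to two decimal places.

P(H) = 0.25

In odds form, posterior odds = prior odds × likelihood ratio, so prior odds = posterior odds ÷ LR.
Posterior odds = 0.712/(1−0.712) = 2.4722. LR = 0.89/0.12 = 7.4167.
Prior odds = 2.4722/7.4167 = 0.3333, so P(H) = 0.3333/(1+0.3333) ≈ 0.25.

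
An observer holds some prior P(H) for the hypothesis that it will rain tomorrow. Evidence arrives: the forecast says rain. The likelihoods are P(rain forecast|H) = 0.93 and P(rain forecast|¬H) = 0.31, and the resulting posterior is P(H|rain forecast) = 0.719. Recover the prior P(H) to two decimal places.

P(H) = 0.46

In odds form, posterior odds = prior odds × likelihood ratio, so prior odds = posterior odds ÷ LR.
Posterior odds = 0.719/(1−0.719) = 2.5587. LR = 0.93/0.31 = 3.0000.
Prior odds = 2.5587/3.0000 = 0.8529, so P(H) = 0.8529/(1+0.8529) ≈ 0.46.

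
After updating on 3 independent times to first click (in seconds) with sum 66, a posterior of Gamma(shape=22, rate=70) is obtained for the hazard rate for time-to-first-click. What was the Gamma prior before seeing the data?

Gamma(shape=19, rate=4)

Gamma–exponential conjugacy: posterior shape = α + n, posterior rate = β + Σtᵢ.
So α = 22 − 3 = 19 and β = 70 − 66 = 4.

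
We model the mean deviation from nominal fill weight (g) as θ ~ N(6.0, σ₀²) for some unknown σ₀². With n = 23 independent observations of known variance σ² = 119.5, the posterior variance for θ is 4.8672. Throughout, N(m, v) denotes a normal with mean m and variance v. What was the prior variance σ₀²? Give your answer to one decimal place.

σ₀² = 77.0

Posterior precision equals prior precision plus data precision: 1/σ_n² = 1/σ₀² + n/σ².
So 1/σ₀² = 1/4.8672 − 23/119.5 = 0.205457 − 0.192469 = 0.012988.
Hence σ₀² = 1/0.012988 ≈ 77.0.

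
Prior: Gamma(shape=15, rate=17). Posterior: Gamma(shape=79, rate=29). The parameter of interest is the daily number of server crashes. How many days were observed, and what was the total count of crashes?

n = 12 days with total 64 crashes

A Gamma(α, β) prior (rate parametrization) on a Poisson rate with n observations summing to S gives posterior Gamma(α+S, β+n).
Matching: Σxᵢ = 79 − 15 = 64 and n = 29 − 17 = 12.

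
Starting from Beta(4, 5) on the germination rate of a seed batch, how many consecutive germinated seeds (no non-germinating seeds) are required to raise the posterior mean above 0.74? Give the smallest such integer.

After k germinated seeds and 0 non-germinating seeds the posterior is Beta(4+k, 5), with mean (4+k)/(4+5+k).
Set (4+k)/(9+k) > 0.74 and solve: k > (0.74·9 − 4)/(1 − 0.74) = 10.231.
The smallest integer exceeding 10.231 is 11.

k = 11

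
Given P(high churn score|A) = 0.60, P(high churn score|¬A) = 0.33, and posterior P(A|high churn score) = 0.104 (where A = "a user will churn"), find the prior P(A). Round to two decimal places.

P(A) = 0.06

In odds form, posterior odds = prior odds × likelihood ratio, so prior odds = posterior odds ÷ LR.
Posterior odds = 0.104/(1−0.104) = 0.1161. LR = 0.60/0.33 = 1.8182.
Prior odds = 0.1161/1.8182 = 0.0639, so P(A) = 0.0639/(1+0.0639) ≈ 0.06.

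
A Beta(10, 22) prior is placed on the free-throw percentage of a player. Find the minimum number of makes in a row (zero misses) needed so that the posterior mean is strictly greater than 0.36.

k = 3

After k makes and 0 misses the posterior is Beta(10+k, 22), with mean (10+k)/(10+22+k).
Set (10+k)/(32+k) > 0.36 and solve: k > (0.36·32 − 10)/(1 − 0.36) = 2.375.
The smallest integer exceeding 2.375 is 3.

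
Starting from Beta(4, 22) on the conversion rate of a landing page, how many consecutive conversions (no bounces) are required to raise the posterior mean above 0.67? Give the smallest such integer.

After k conversions and 0 bounces the posterior is Beta(4+k, 22), with mean (4+k)/(4+22+k).
Set (4+k)/(26+k) > 0.67 and solve: k > (0.67·26 − 4)/(1 − 0.67) = 40.667.
The smallest integer exceeding 40.667 is 41.

k = 41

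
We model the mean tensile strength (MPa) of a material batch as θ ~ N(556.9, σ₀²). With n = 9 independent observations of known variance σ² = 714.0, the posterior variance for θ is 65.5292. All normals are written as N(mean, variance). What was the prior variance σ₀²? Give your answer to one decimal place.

σ₀² = 376.6

Posterior precision equals prior precision plus data precision: 1/σ_n² = 1/σ₀² + n/σ².
So 1/σ₀² = 1/65.5292 − 9/714.0 = 0.015260 − 0.012605 = 0.002655.
Hence σ₀² = 1/0.002655 ≈ 376.6.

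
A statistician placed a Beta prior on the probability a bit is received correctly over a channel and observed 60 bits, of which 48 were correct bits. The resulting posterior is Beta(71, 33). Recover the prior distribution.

Under Beta–binomial conjugacy the posterior parameters are (a+s, b+f).
So a = 71 − 48 = 23 and b = 33 − 12 = 21.

Beta(23, 21)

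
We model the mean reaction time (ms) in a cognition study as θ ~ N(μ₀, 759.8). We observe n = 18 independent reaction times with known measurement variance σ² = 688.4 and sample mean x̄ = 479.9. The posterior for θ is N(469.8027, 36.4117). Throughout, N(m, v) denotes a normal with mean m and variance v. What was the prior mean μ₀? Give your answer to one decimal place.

μ₀ = 269.2

The posterior mean is a precision-weighted average: μ_n = (τ₀μ₀ + τ_data·x̄)/(τ₀+τ_data), with τ₀=1/σ₀² and τ_data=n/σ².
Here τ₀ = 1/759.8 = 0.001316 and τ_data = 18/688.4 = 0.026148, so τ_n = 0.027464.
Rearranging for μ₀: μ₀ = (μ_n·τ_n − τ_data·x̄)/τ₀ = (469.8027·0.027464 − 0.026148·479.9) / 0.001316 = 0.354236/0.001316 ≈ 269.2.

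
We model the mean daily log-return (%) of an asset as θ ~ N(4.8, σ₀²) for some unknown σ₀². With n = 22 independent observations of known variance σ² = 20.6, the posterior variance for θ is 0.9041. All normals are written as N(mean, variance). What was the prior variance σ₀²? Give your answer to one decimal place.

Posterior precision equals prior precision plus data precision: 1/σ_n² = 1/σ₀² + n/σ².
So 1/σ₀² = 1/0.9041 − 22/20.6 = 1.106072 − 1.067961 = 0.038111.
Hence σ₀² = 1/0.038111 ≈ 26.2.

σ₀² = 26.2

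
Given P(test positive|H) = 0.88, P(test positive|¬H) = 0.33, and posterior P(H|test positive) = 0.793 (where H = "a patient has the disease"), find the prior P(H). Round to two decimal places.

P(H) = 0.59

In odds form, posterior odds = prior odds × likelihood ratio, so prior odds = posterior odds ÷ LR.
Posterior odds = 0.793/(1−0.793) = 3.8309. LR = 0.88/0.33 = 2.6667.
Prior odds = 3.8309/2.6667 = 1.4366, so P(H) = 1.4366/(1+1.4366) ≈ 0.59.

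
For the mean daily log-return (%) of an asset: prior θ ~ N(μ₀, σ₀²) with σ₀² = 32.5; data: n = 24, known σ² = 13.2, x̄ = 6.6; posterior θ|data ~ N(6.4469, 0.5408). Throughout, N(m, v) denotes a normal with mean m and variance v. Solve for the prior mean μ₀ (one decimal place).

The posterior mean is a precision-weighted average: μ_n = (τ₀μ₀ + τ_data·x̄)/(τ₀+τ_data), with τ₀=1/σ₀² and τ_data=n/σ².
Here τ₀ = 1/32.5 = 0.030769 and τ_data = 24/13.2 = 1.818182, so τ_n = 1.848951.
Rearranging for μ₀: μ₀ = (μ_n·τ_n − τ_data·x̄)/τ₀ = (6.4469·1.848951 − 1.818182·6.6) / 0.030769 = -0.079999/0.030769 ≈ -2.6.

μ₀ = -2.6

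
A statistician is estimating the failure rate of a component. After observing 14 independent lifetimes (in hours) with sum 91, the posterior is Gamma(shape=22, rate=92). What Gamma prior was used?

Gamma(shape=8, rate=1)

Gamma–exponential conjugacy: posterior shape = α + n, posterior rate = β + Σtᵢ.
So α = 22 − 14 = 8 and β = 92 − 91 = 1.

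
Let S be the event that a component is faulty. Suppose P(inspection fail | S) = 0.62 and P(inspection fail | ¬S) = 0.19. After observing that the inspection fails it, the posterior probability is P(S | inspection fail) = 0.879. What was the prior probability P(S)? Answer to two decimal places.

In odds form, posterior odds = prior odds × likelihood ratio, so prior odds = posterior odds ÷ LR.
Posterior odds = 0.879/(1−0.879) = 7.2645. LR = 0.62/0.19 = 3.2632.
Prior odds = 7.2645/3.2632 = 2.2262, so P(S) = 2.2262/(1+2.2262) ≈ 0.69.

P(S) = 0.69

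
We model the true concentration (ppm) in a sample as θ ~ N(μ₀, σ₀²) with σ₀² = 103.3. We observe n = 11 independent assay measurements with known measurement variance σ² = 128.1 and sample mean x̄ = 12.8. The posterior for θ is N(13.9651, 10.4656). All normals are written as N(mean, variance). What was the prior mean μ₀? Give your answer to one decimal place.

μ₀ = 24.3

With known observation variance, the Normal–Normal posterior has precision τ_n = τ₀ + n/σ² and mean μ_n = (τ₀μ₀ + (n/σ²)x̄)/τ_n.
Here τ₀ = 1/103.3 = 0.009681 and τ_data = 11/128.1 = 0.085870, so τ_n = 0.095551.
Rearranging for μ₀: μ₀ = (μ_n·τ_n − τ_data·x̄)/τ₀ = (13.9651·0.095551 − 0.085870·12.8) / 0.009681 = 0.235243/0.009681 ≈ 24.3.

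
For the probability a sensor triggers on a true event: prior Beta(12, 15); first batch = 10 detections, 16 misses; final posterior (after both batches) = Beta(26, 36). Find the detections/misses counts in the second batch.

4 detections and 5 misses

Because Beta–binomial updating is additive in the counts, the combined data contributed (α_post−α_prior, β_post−β_prior) successes and failures.
Total across both batches: 26−12=14 detections, 36−15=21 misses.
Subtract the first batch: 14−10=4 detections and 21−16=5 misses.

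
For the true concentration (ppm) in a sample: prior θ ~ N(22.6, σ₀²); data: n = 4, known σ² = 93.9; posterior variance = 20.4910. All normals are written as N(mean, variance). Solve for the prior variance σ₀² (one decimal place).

Posterior precision equals prior precision plus data precision: 1/σ_n² = 1/σ₀² + n/σ².
So 1/σ₀² = 1/20.4910 − 4/93.9 = 0.048802 − 0.042599 = 0.006203.
Hence σ₀² = 1/0.006203 ≈ 161.2.

σ₀² = 161.2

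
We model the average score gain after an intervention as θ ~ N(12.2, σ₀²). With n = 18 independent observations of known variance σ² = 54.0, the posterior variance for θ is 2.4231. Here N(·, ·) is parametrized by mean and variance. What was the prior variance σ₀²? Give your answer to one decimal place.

Posterior precision equals prior precision plus data precision: 1/σ_n² = 1/σ₀² + n/σ².
So 1/σ₀² = 1/2.4231 − 18/54.0 = 0.412694 − 0.333333 = 0.079361.
Hence σ₀² = 1/0.079361 ≈ 12.6.

σ₀² = 12.6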